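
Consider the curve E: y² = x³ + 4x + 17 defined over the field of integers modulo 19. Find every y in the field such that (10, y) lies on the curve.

x³ + 4x + 17 = 1057 ≡ 12 (mod 19).
12 is a non-residue mod 19; no y exists.

none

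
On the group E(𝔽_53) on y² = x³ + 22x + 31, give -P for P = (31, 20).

-(31, 20) = (31, -20 mod 53) = (31, 33).

(31, 33)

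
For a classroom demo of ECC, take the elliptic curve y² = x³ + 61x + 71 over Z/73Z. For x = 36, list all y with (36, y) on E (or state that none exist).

x³ + 61x + 71 = 48923 ≡ 13 (mod 73).
13 is a non-residue mod 73; no y exists.

none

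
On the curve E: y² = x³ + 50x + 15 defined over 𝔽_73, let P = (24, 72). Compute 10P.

(40, 60)

Double-and-add on 10 = (1010)₂. Start with P = (24, 72) for the leading 1-bit.
double: tangent at (24, 72): λ = (3·24² + 50)/(2·72) ≡ 26/71. 71⁻¹ ≡ 36 (mod 73) since 71·36 = 2556 ≡ 1, so λ ≡ 26·36 ≡ 60.
  x = λ² - 24 - 24 = 3600 - 48 ≡ 48; y = λ·(24 - 48) - 72 ≡ 21. → (48, 21)
double: tangent at (48, 21): λ = (3·48² + 50)/(2·21) ≡ 27/42. 42⁻¹ ≡ 40 (mod 73), so λ ≡ 27·40 ≡ 58.
  x = λ² - 48 - 48 = 3364 - 96 ≡ 56; y = λ·(48 - 56) - 21 ≡ 26. → (56, 26)
add P: (56, 26) + (24, 72). λ = (72 - 26)/(24 - 56) ≡ 46/41 mod 73. 41⁻¹ ≡ 57 (mod 73), so λ ≡ 67.
  x = λ² - 56 - 24 = 4489 - 80 ≡ 29; y = λ·(56 - 29) - 26 ≡ 31. → (29, 31)
double: tangent at (29, 31): λ = (3·29² + 50)/(2·31) ≡ 18/62. 62⁻¹ ≡ 53 (mod 73) since 62·53 = 3286 ≡ 1, so λ ≡ 18·53 ≡ 5.
  x = λ² - 29 - 29 = 25 - 58 ≡ 40; y = λ·(29 - 40) - 31 ≡ 60. → (40, 60)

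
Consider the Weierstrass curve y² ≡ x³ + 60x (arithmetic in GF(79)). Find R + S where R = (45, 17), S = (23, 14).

(45, 17) + (23, 14). λ = (14 - 17)/(23 - 45) ≡ 76/57 mod 79. 57⁻¹ ≡ 61 (mod 79), so λ ≡ 54.
  x = λ² - 45 - 23 = 2916 - 68 ≡ 4; y = λ·(45 - 4) - 17 ≡ 64. → (4, 64)

(4, 64)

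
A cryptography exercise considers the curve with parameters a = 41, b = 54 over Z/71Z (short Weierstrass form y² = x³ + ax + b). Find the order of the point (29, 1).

3

2P: tangent at (29, 1): λ = (3·29² + 41)/(2·1) ≡ 8/2. 2⁻¹ ≡ 36 (mod 71), so λ ≡ 8·36 ≡ 4.
  x = λ² - 29 - 29 = 16 - 58 ≡ 29; y = λ·(29 - 29) - 1 ≡ 70. → (29, 70)
3P: (29, 70) + (29, 1): same x and y₁ ≡ -y₂, so the sum is 𝒪.
3P = 𝒪, so the order is 3.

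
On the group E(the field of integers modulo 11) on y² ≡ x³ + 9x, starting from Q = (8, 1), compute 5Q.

Repeated addition: build up to 5Q.
2Q: tangent at (8, 1): λ = (3·8² + 9)/(2·1) ≡ 3/2. 2⁻¹ ≡ 6 (mod 11), so λ ≡ 3·6 ≡ 7.
  x = λ² - 8 - 8 = 49 - 16 ≡ 0; y = λ·(8 - 0) - 1 ≡ 0. → (0, 0)
3Q: (0, 0) + (8, 1). λ = (1 - 0)/(8 - 0) ≡ 1/8 mod 11. 8⁻¹ ≡ 7 (mod 11) since 8·7 = 56 ≡ 1, so λ ≡ 7.
  x = λ² - 0 - 8 = 49 - 8 ≡ 8; y = λ·(0 - 8) - 0 ≡ 10. → (8, 10)
4Q: (8, 10) + (8, 1): same x and y₁ ≡ -y₂, so the sum is O.
5Q: O + (8, 1) = (8, 1) (identity).

(8, 1)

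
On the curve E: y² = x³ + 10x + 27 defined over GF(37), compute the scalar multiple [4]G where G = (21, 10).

Double-and-add on 4 = (100)₂. Start with G = (21, 10) for the leading 1-bit.
double: tangent at (21, 10): λ = (3·21² + 10)/(2·10) ≡ 1/20. 20⁻¹ ≡ 13 (mod 37), so λ ≡ 1·13 ≡ 13.
  x = λ² - 21 - 21 = 169 - 42 ≡ 16; y = λ·(21 - 16) - 10 ≡ 18. → (16, 18)
double: tangent at (16, 18): λ = (3·16² + 10)/(2·18) ≡ 1/36. 36⁻¹ ≡ 36 (mod 37) since 36·36 = 1296 ≡ 1, so λ ≡ 1·36 ≡ 36.
  x = λ² - 16 - 16 = 1296 - 32 ≡ 6; y = λ·(16 - 6) - 18 ≡ 9. → (6, 9)

(6, 9)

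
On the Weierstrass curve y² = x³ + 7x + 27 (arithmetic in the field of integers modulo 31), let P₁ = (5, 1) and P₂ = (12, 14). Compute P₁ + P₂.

(5, 1) + (12, 14). λ = (14 - 1)/(12 - 5) ≡ 13/7 mod 31. 7⁻¹ ≡ 9 (mod 31), so λ ≡ 24.
  x = λ² - 5 - 12 = 576 - 17 ≡ 1; y = λ·(5 - 1) - 1 ≡ 2. → (1, 2)

(1, 2)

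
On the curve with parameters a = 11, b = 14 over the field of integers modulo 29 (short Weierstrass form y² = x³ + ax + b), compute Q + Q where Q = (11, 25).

(23, 14)

tangent at (11, 25): λ = (3·11² + 11)/(2·25) ≡ 26/21. 21⁻¹ ≡ 18 (mod 29), so λ ≡ 26·18 ≡ 4.
  x = λ² - 11 - 11 = 16 - 22 ≡ 23; y = λ·(11 - 23) - 25 ≡ 14. → (23, 14)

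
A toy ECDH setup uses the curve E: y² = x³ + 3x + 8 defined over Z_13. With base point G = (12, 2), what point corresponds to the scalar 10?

(12, 2)

Double-and-add on 10 = (1010)₂. Start with G = (12, 2) for the leading 1-bit.
double: tangent at (12, 2): λ = (3·12² + 3)/(2·2) ≡ 6/4. 4⁻¹ ≡ 10 (mod 13), so λ ≡ 6·10 ≡ 8.
  x = λ² - 12 - 12 = 64 - 24 ≡ 1; y = λ·(12 - 1) - 2 ≡ 8. → (1, 8)
double: tangent at (1, 8): λ = (3·1² + 3)/(2·8) ≡ 6/3. 3⁻¹ ≡ 9 (mod 13) since 3·9 = 27 ≡ 1, so λ ≡ 6·9 ≡ 2.
  x = λ² - 1 - 1 = 4 - 2 ≡ 2; y = λ·(1 - 2) - 8 ≡ 3. → (2, 3)
add G: (2, 3) + (12, 2). λ = (2 - 3)/(12 - 2) ≡ 12/10 mod 13. 10⁻¹ ≡ 4 (mod 13), so λ ≡ 9.
  x = λ² - 2 - 12 = 81 - 14 ≡ 2; y = λ·(2 - 2) - 3 ≡ 10. → (2, 10)
double: tangent at (2, 10): λ = (3·2² + 3)/(2·10) ≡ 2/7. 7⁻¹ ≡ 2 (mod 13), so λ ≡ 2·2 ≡ 4.
  x = λ² - 2 - 2 = 16 - 4 ≡ 12; y = λ·(2 - 12) - 10 ≡ 2. → (12, 2)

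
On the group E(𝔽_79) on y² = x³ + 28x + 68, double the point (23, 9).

tangent at (23, 9): λ = (3·23² + 28)/(2·9) ≡ 35/18. 18⁻¹ ≡ 22 (mod 79), so λ ≡ 35·22 ≡ 59.
  x = λ² - 23 - 23 = 3481 - 46 ≡ 38; y = λ·(23 - 38) - 9 ≡ 54. → (38, 54)

(38, 54)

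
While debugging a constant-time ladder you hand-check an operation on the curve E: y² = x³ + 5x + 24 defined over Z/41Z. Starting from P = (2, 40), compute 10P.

Double-and-add on 10 = (1010)₂. Start with P = (2, 40) for the leading 1-bit.
double: tangent at (2, 40): λ = (3·2² + 5)/(2·40) ≡ 17/39. 39⁻¹ ≡ 20 (mod 41), so λ ≡ 17·20 ≡ 12.
  x = λ² - 2 - 2 = 144 - 4 ≡ 17; y = λ·(2 - 17) - 40 ≡ 26. → (17, 26)
double: tangent at (17, 26): λ = (3·17² + 5)/(2·26) ≡ 11/11. 11⁻¹ ≡ 15 (mod 41), so λ ≡ 11·15 ≡ 1.
  x = λ² - 17 - 17 = 1 - 34 ≡ 8; y = λ·(17 - 8) - 26 ≡ 24. → (8, 24)
add P: (8, 24) + (2, 40). λ = (40 - 24)/(2 - 8) ≡ 16/35 mod 41. 35⁻¹ ≡ 34 (mod 41) since 35·34 = 1190 ≡ 1, so λ ≡ 11.
  x = λ² - 8 - 2 = 121 - 10 ≡ 29; y = λ·(8 - 29) - 24 ≡ 32. → (29, 32)
double: tangent at (29, 32): λ = (3·29² + 5)/(2·32) ≡ 27/23. 23⁻¹ ≡ 25 (mod 41) since 23·25 = 575 ≡ 1, so λ ≡ 27·25 ≡ 19.
  x = λ² - 29 - 29 = 361 - 58 ≡ 16; y = λ·(29 - 16) - 32 ≡ 10. → (16, 10)

(16, 10)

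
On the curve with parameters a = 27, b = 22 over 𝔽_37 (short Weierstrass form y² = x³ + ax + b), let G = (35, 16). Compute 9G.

(35, 21)

Double-and-add on 9 = (1001)₂. Start with G = (35, 16) for the leading 1-bit.
double: tangent at (35, 16): λ = (3·35² + 27)/(2·16) ≡ 2/32. 32⁻¹ ≡ 22 (mod 37) since 32·22 = 704 ≡ 1, so λ ≡ 2·22 ≡ 7.
  x = λ² - 35 - 35 = 49 - 70 ≡ 16; y = λ·(35 - 16) - 16 ≡ 6. → (16, 6)
double: tangent at (16, 6): λ = (3·16² + 27)/(2·6) ≡ 18/12. 12⁻¹ ≡ 34 (mod 37), so λ ≡ 18·34 ≡ 20.
  x = λ² - 16 - 16 = 400 - 32 ≡ 35; y = λ·(16 - 35) - 6 ≡ 21. → (35, 21)
double: tangent at (35, 21): λ = (3·35² + 27)/(2·21) ≡ 2/5. 5⁻¹ ≡ 15 (mod 37) since 5·15 = 75 ≡ 1, so λ ≡ 2·15 ≡ 30.
  x = λ² - 35 - 35 = 900 - 70 ≡ 16; y = λ·(35 - 16) - 21 ≡ 31. → (16, 31)
add G: (16, 31) + (35, 16). λ = (16 - 31)/(35 - 16) ≡ 22/19 mod 37. 19⁻¹ ≡ 2 (mod 37), so λ ≡ 7.
  x = λ² - 16 - 35 = 49 - 51 ≡ 35; y = λ·(16 - 35) - 31 ≡ 21. → (35, 21)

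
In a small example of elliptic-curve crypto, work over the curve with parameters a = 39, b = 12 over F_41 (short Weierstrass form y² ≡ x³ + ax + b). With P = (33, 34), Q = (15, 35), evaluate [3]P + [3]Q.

First 3P:
Repeated addition: build up to 3P.
2P: tangent at (33, 34): λ = (3·33² + 39)/(2·34) ≡ 26/27. 27⁻¹ ≡ 38 (mod 41), so λ ≡ 26·38 ≡ 4.
  x = λ² - 33 - 33 = 16 - 66 ≡ 32; y = λ·(33 - 32) - 34 ≡ 11. → (32, 11)
3P: (32, 11) + (33, 34). λ = (34 - 11)/(33 - 32) ≡ 23/1 mod 41. 1⁻¹ ≡ 1 (mod 41), so λ ≡ 23.
  x = λ² - 32 - 33 = 529 - 65 ≡ 13; y = λ·(32 - 13) - 11 ≡ 16. → (13, 16)
3P = (13, 16).
Next 3Q:
Repeated addition: build up to 3Q.
2Q: tangent at (15, 35): λ = (3·15² + 39)/(2·35) ≡ 17/29. 29⁻¹ ≡ 17 (mod 41), so λ ≡ 17·17 ≡ 2.
  x = λ² - 15 - 15 = 4 - 30 ≡ 15; y = λ·(15 - 15) - 35 ≡ 6. → (15, 6)
3Q: (15, 6) + (15, 35): same x and y₁ ≡ -y₂, so the sum is 𝒪.
3Q = 𝒪.
Finally 3P + 3Q:
(13, 16) + 𝒪 = (13, 16) (identity).

(13, 16)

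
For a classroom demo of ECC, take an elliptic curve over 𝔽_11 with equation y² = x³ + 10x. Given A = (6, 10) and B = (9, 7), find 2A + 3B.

First 2A:
Repeated addition: build up to 2A.
2A: tangent at (6, 10): λ = (3·6² + 10)/(2·10) ≡ 8/9. 9⁻¹ ≡ 5 (mod 11) since 9·5 = 45 ≡ 1, so λ ≡ 8·5 ≡ 7.
  x = λ² - 6 - 6 = 49 - 12 ≡ 4; y = λ·(6 - 4) - 10 ≡ 4. → (4, 4)
2A = (4, 4).
Next 3B:
Repeated addition: build up to 3B.
2B: tangent at (9, 7): λ = (3·9² + 10)/(2·7) ≡ 0/3. 3⁻¹ ≡ 4 (mod 11), so λ ≡ 0·4 ≡ 0.
  x = λ² - 9 - 9 = 0 - 18 ≡ 4; y = λ·(9 - 4) - 7 ≡ 4. → (4, 4)
3B: (4, 4) + (9, 7). λ = (7 - 4)/(9 - 4) ≡ 3/5 mod 11. 5⁻¹ ≡ 9 (mod 11) since 5·9 = 45 ≡ 1, so λ ≡ 5.
  x = λ² - 4 - 9 = 25 - 13 ≡ 1; y = λ·(4 - 1) - 4 ≡ 0. → (1, 0)
3B = (1, 0).
Finally 2A + 3B:
(4, 4) + (1, 0). λ = (0 - 4)/(1 - 4) ≡ 7/8 mod 11. 8⁻¹ ≡ 7 (mod 11), so λ ≡ 5.
  x = λ² - 4 - 1 = 25 - 5 ≡ 9; y = λ·(4 - 9) - 4 ≡ 4. → (9, 4)

(9, 4)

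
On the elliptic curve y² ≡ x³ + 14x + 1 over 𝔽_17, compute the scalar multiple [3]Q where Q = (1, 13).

Repeated addition: build up to 3Q.
2Q: tangent at (1, 13): λ = (3·1² + 14)/(2·13) ≡ 0/9. 9⁻¹ ≡ 2 (mod 17), so λ ≡ 0·2 ≡ 0.
  x = λ² - 1 - 1 = 0 - 2 ≡ 15; y = λ·(1 - 15) - 13 ≡ 4. → (15, 4)
3Q: (15, 4) + (1, 13). λ = (13 - 4)/(1 - 15) ≡ 9/3 mod 17. 3⁻¹ ≡ 6 (mod 17) since 3·6 = 18 ≡ 1, so λ ≡ 3.
  x = λ² - 15 - 1 = 9 - 16 ≡ 10; y = λ·(15 - 10) - 4 ≡ 11. → (10, 11)

(10, 11)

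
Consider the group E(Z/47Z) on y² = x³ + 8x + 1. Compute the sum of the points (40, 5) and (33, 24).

(40, 5) + (33, 24). λ = (24 - 5)/(33 - 40) ≡ 19/40 mod 47. 40⁻¹ ≡ 20 (mod 47), so λ ≡ 4.
  x = λ² - 40 - 33 = 16 - 73 ≡ 37; y = λ·(40 - 37) - 5 ≡ 7. → (37, 7)

(37, 7)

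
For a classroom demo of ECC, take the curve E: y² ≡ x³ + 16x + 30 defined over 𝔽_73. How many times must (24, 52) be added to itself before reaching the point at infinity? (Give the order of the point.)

2P: tangent at (24, 52): λ = (3·24² + 16)/(2·52) ≡ 65/31. 31⁻¹ ≡ 33 (mod 73), so λ ≡ 65·33 ≡ 28.
  x = λ² - 24 - 24 = 784 - 48 ≡ 6; y = λ·(24 - 6) - 52 ≡ 14. → (6, 14)
3P: (6, 14) + (24, 52). λ = (52 - 14)/(24 - 6) ≡ 38/18 mod 73. 18⁻¹ ≡ 69 (mod 73) since 18·69 = 1242 ≡ 1, so λ ≡ 67.
  x = λ² - 6 - 24 = 4489 - 30 ≡ 6; y = λ·(6 - 6) - 14 ≡ 59. → (6, 59)
4P: (6, 59) + (24, 52). λ = (52 - 59)/(24 - 6) ≡ 66/18 mod 73. 18⁻¹ ≡ 69 (mod 73) since 18·69 = 1242 ≡ 1, so λ ≡ 28.
  x = λ² - 6 - 24 = 784 - 30 ≡ 24; y = λ·(6 - 24) - 59 ≡ 21. → (24, 21)
5P: (24, 21) + (24, 52): same x and y₁ ≡ -y₂, so the sum is the point at infinity.
5P = the point at infinity, so the order is 5.

5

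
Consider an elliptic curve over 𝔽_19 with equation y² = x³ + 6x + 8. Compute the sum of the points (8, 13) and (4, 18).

(5, 7)

(8, 13) + (4, 18). λ = (18 - 13)/(4 - 8) ≡ 5/15 mod 19. 15⁻¹ ≡ 14 (mod 19), so λ ≡ 13.
  x = λ² - 8 - 4 = 169 - 12 ≡ 5; y = λ·(8 - 5) - 13 ≡ 7. → (5, 7)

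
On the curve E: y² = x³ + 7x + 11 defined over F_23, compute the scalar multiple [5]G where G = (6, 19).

Double-and-add on 5 = (101)₂. Start with G = (6, 19) for the leading 1-bit.
double: tangent at (6, 19): λ = (3·6² + 7)/(2·19) ≡ 0/15. 15⁻¹ ≡ 20 (mod 23) since 15·20 = 300 ≡ 1, so λ ≡ 0·20 ≡ 0.
  x = λ² - 6 - 6 = 0 - 12 ≡ 11; y = λ·(6 - 11) - 19 ≡ 4. → (11, 4)
double: tangent at (11, 4): λ = (3·11² + 7)/(2·4) ≡ 2/8. 8⁻¹ ≡ 3 (mod 23) since 8·3 = 24 ≡ 1, so λ ≡ 2·3 ≡ 6.
  x = λ² - 11 - 11 = 36 - 22 ≡ 14; y = λ·(11 - 14) - 4 ≡ 1. → (14, 1)
add G: (14, 1) + (6, 19). λ = (19 - 1)/(6 - 14) ≡ 18/15 mod 23. 15⁻¹ ≡ 20 (mod 23), so λ ≡ 15.
  x = λ² - 14 - 6 = 225 - 20 ≡ 21; y = λ·(14 - 21) - 1 ≡ 9. → (21, 9)

(21, 9)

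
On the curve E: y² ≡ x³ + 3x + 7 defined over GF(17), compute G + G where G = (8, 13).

(2, 15)

tangent at (8, 13): λ = (3·8² + 3)/(2·13) ≡ 8/9. 9⁻¹ ≡ 2 (mod 17) since 9·2 = 18 ≡ 1, so λ ≡ 8·2 ≡ 16.
  x = λ² - 8 - 8 = 256 - 16 ≡ 2; y = λ·(8 - 2) - 13 ≡ 15. → (2, 15)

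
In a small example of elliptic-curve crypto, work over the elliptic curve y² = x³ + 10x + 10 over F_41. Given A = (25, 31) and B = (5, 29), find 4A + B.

First 4A:
Double-and-add on 4 = (100)₂. Start with A = (25, 31) for the leading 1-bit.
double: tangent at (25, 31): λ = (3·25² + 10)/(2·31) ≡ 40/21. 21⁻¹ ≡ 2 (mod 41), so λ ≡ 40·2 ≡ 39.
  x = λ² - 25 - 25 = 1521 - 50 ≡ 36; y = λ·(25 - 36) - 31 ≡ 32. → (36, 32)
double: tangent at (36, 32): λ = (3·36² + 10)/(2·32) ≡ 3/23. 23⁻¹ ≡ 25 (mod 41), so λ ≡ 3·25 ≡ 34.
  x = λ² - 36 - 36 = 1156 - 72 ≡ 18; y = λ·(36 - 18) - 32 ≡ 6. → (18, 6)
4A = (18, 6).
Finally 4A + B:
(18, 6) + (5, 29). λ = (29 - 6)/(5 - 18) ≡ 23/28 mod 41. 28⁻¹ ≡ 22 (mod 41), so λ ≡ 14.
  x = λ² - 18 - 5 = 196 - 23 ≡ 9; y = λ·(18 - 9) - 6 ≡ 38. → (9, 38)

(9, 38)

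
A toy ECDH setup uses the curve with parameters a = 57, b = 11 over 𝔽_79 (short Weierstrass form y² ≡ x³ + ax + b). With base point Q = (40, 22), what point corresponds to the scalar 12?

Double-and-add on 12 = (1100)₂. Start with Q = (40, 22) for the leading 1-bit.
double: tangent at (40, 22): λ = (3·40² + 57)/(2·22) ≡ 38/44. 44⁻¹ ≡ 9 (mod 79), so λ ≡ 38·9 ≡ 26.
  x = λ² - 40 - 40 = 676 - 80 ≡ 43; y = λ·(40 - 43) - 22 ≡ 58. → (43, 58)
add Q: (43, 58) + (40, 22). λ = (22 - 58)/(40 - 43) ≡ 43/76 mod 79. 76⁻¹ ≡ 26 (mod 79), so λ ≡ 12.
  x = λ² - 43 - 40 = 144 - 83 ≡ 61; y = λ·(43 - 61) - 58 ≡ 42. → (61, 42)
double: tangent at (61, 42): λ = (3·61² + 57)/(2·42) ≡ 2/5. 5⁻¹ ≡ 16 (mod 79) since 5·16 = 80 ≡ 1, so λ ≡ 2·16 ≡ 32.
  x = λ² - 61 - 61 = 1024 - 122 ≡ 33; y = λ·(61 - 33) - 42 ≡ 64. → (33, 64)
double: tangent at (33, 64): λ = (3·33² + 57)/(2·64) ≡ 6/49. 49⁻¹ ≡ 50 (mod 79), so λ ≡ 6·50 ≡ 63.
  x = λ² - 33 - 33 = 3969 - 66 ≡ 32; y = λ·(33 - 32) - 64 ≡ 78. → (32, 78)

(32, 78)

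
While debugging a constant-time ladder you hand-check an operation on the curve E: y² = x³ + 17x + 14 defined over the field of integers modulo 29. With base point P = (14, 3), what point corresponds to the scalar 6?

(14, 3)

Repeated addition: build up to 6P.
2P: tangent at (14, 3): λ = (3·14² + 17)/(2·3) ≡ 25/6. 6⁻¹ ≡ 5 (mod 29), so λ ≡ 25·5 ≡ 9.
  x = λ² - 14 - 14 = 81 - 28 ≡ 24; y = λ·(14 - 24) - 3 ≡ 23. → (24, 23)
3P: (24, 23) + (14, 3). λ = (3 - 23)/(14 - 24) ≡ 9/19 mod 29. 19⁻¹ ≡ 26 (mod 29) since 19·26 = 494 ≡ 1, so λ ≡ 2.
  x = λ² - 24 - 14 = 4 - 38 ≡ 24; y = λ·(24 - 24) - 23 ≡ 6. → (24, 6)
4P: (24, 6) + (14, 3). λ = (3 - 6)/(14 - 24) ≡ 26/19 mod 29. 19⁻¹ ≡ 26 (mod 29), so λ ≡ 9.
  x = λ² - 24 - 14 = 81 - 38 ≡ 14; y = λ·(24 - 14) - 6 ≡ 26. → (14, 26)
5P: (14, 26) + (14, 3): same x and y₁ ≡ -y₂, so the sum is O.
6P: O + (14, 3) = (14, 3) (identity).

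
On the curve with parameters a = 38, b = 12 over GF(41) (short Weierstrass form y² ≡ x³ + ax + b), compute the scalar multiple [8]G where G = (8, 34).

Repeated addition: build up to 8G.
2G: tangent at (8, 34): λ = (3·8² + 38)/(2·34) ≡ 25/27. 27⁻¹ ≡ 38 (mod 41), so λ ≡ 25·38 ≡ 7.
  x = λ² - 8 - 8 = 49 - 16 ≡ 33; y = λ·(8 - 33) - 34 ≡ 37. → (33, 37)
3G: (33, 37) + (8, 34). λ = (34 - 37)/(8 - 33) ≡ 38/16 mod 41. 16⁻¹ ≡ 18 (mod 41), so λ ≡ 28.
  x = λ² - 33 - 8 = 784 - 41 ≡ 5; y = λ·(33 - 5) - 37 ≡ 9. → (5, 9)
4G: (5, 9) + (8, 34). λ = (34 - 9)/(8 - 5) ≡ 25/3 mod 41. 3⁻¹ ≡ 14 (mod 41), so λ ≡ 22.
  x = λ² - 5 - 8 = 484 - 13 ≡ 20; y = λ·(5 - 20) - 9 ≡ 30. → (20, 30)
5G: (20, 30) + (8, 34). λ = (34 - 30)/(8 - 20) ≡ 4/29 mod 41. 29⁻¹ ≡ 17 (mod 41), so λ ≡ 27.
  x = λ² - 20 - 8 = 729 - 28 ≡ 4; y = λ·(20 - 4) - 30 ≡ 33. → (4, 33)
6G: (4, 33) + (8, 34). λ = (34 - 33)/(8 - 4) ≡ 1/4 mod 41. 4⁻¹ ≡ 31 (mod 41), so λ ≡ 31.
  x = λ² - 4 - 8 = 961 - 12 ≡ 6; y = λ·(4 - 6) - 33 ≡ 28. → (6, 28)
7G: (6, 28) + (8, 34). λ = (34 - 28)/(8 - 6) ≡ 6/2 mod 41. 2⁻¹ ≡ 21 (mod 41), so λ ≡ 3.
  x = λ² - 6 - 8 = 9 - 14 ≡ 36; y = λ·(6 - 36) - 28 ≡ 5. → (36, 5)
8G: (36, 5) + (8, 34). λ = (34 - 5)/(8 - 36) ≡ 29/13 mod 41. 13⁻¹ ≡ 19 (mod 41), so λ ≡ 18.
  x = λ² - 36 - 8 = 324 - 44 ≡ 34; y = λ·(36 - 34) - 5 ≡ 31. → (34, 31)

(34, 31)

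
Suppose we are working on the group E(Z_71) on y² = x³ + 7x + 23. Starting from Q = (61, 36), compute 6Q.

Double-and-add on 6 = (110)₂. Start with Q = (61, 36) for the leading 1-bit.
double: tangent at (61, 36): λ = (3·61² + 7)/(2·36) ≡ 23/1. 1⁻¹ ≡ 1 (mod 71), so λ ≡ 23·1 ≡ 23.
  x = λ² - 61 - 61 = 529 - 122 ≡ 52; y = λ·(61 - 52) - 36 ≡ 29. → (52, 29)
add Q: (52, 29) + (61, 36). λ = (36 - 29)/(61 - 52) ≡ 7/9 mod 71. 9⁻¹ ≡ 8 (mod 71) since 9·8 = 72 ≡ 1, so λ ≡ 56.
  x = λ² - 52 - 61 = 3136 - 113 ≡ 41; y = λ·(52 - 41) - 29 ≡ 19. → (41, 19)
double: tangent at (41, 19): λ = (3·41² + 7)/(2·19) ≡ 9/38. 38⁻¹ ≡ 43 (mod 71), so λ ≡ 9·43 ≡ 32.
  x = λ² - 41 - 41 = 1024 - 82 ≡ 19; y = λ·(41 - 19) - 19 ≡ 46. → (19, 46)

(19, 46)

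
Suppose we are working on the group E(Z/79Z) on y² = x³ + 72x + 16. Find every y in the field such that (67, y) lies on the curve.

x³ + 72x + 16 = 305603 ≡ 31 (mod 79).
Square roots of 31 mod 79: 30 and 49 (since 30² = 900 ≡ 31).

30, 49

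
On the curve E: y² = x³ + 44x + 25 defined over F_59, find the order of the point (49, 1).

11

2P: tangent at (49, 1): λ = (3·49² + 44)/(2·1) ≡ 49/2. 2⁻¹ ≡ 30 (mod 59), so λ ≡ 49·30 ≡ 54.
  x = λ² - 49 - 49 = 2916 - 98 ≡ 45; y = λ·(49 - 45) - 1 ≡ 38. → (45, 38)
3P: (45, 38) + (49, 1). λ = (1 - 38)/(49 - 45) ≡ 22/4 mod 59. 4⁻¹ ≡ 15 (mod 59), so λ ≡ 35.
  x = λ² - 45 - 49 = 1225 - 94 ≡ 10; y = λ·(45 - 10) - 38 ≡ 7. → (10, 7)
4P: (10, 7) + (49, 1). λ = (1 - 7)/(49 - 10) ≡ 53/39 mod 59. 39⁻¹ ≡ 56 (mod 59), so λ ≡ 18.
  x = λ² - 10 - 49 = 324 - 59 ≡ 29; y = λ·(10 - 29) - 7 ≡ 5. → (29, 5)
5P: (29, 5) + (49, 1). λ = (1 - 5)/(49 - 29) ≡ 55/20 mod 59. 20⁻¹ ≡ 3 (mod 59), so λ ≡ 47.
  x = λ² - 29 - 49 = 2209 - 78 ≡ 7; y = λ·(29 - 7) - 5 ≡ 26. → (7, 26)
6P: (7, 26) + (49, 1). λ = (1 - 26)/(49 - 7) ≡ 34/42 mod 59. 42⁻¹ ≡ 52 (mod 59), so λ ≡ 57.
  x = λ² - 7 - 49 = 3249 - 56 ≡ 7; y = λ·(7 - 7) - 26 ≡ 33. → (7, 33)
7P: (7, 33) + (49, 1). λ = (1 - 33)/(49 - 7) ≡ 27/42 mod 59. 42⁻¹ ≡ 52 (mod 59) since 42·52 = 2184 ≡ 1, so λ ≡ 47.
  x = λ² - 7 - 49 = 2209 - 56 ≡ 29; y = λ·(7 - 29) - 33 ≡ 54. → (29, 54)
8P: (29, 54) + (49, 1). λ = (1 - 54)/(49 - 29) ≡ 6/20 mod 59. 20⁻¹ ≡ 3 (mod 59), so λ ≡ 18.
  x = λ² - 29 - 49 = 324 - 78 ≡ 10; y = λ·(29 - 10) - 54 ≡ 52. → (10, 52)
9P: (10, 52) + (49, 1). λ = (1 - 52)/(49 - 10) ≡ 8/39 mod 59. 39⁻¹ ≡ 56 (mod 59), so λ ≡ 35.
  x = λ² - 10 - 49 = 1225 - 59 ≡ 45; y = λ·(10 - 45) - 52 ≡ 21. → (45, 21)
10P: (45, 21) + (49, 1). λ = (1 - 21)/(49 - 45) ≡ 39/4 mod 59. 4⁻¹ ≡ 15 (mod 59), so λ ≡ 54.
  x = λ² - 45 - 49 = 2916 - 94 ≡ 49; y = λ·(45 - 49) - 21 ≡ 58. → (49, 58)
11P: (49, 58) + (49, 1): same x and y₁ ≡ -y₂, so the sum is 𝒪.
11P = 𝒪, so the order is 11.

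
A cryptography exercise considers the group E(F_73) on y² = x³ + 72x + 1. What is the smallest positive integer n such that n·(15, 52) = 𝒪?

2P: tangent at (15, 52): λ = (3·15² + 72)/(2·52) ≡ 17/31. 31⁻¹ ≡ 33 (mod 73), so λ ≡ 17·33 ≡ 50.
  x = λ² - 15 - 15 = 2500 - 30 ≡ 61; y = λ·(15 - 61) - 52 ≡ 57. → (61, 57)
3P: (61, 57) + (15, 52). λ = (52 - 57)/(15 - 61) ≡ 68/27 mod 73. 27⁻¹ ≡ 46 (mod 73), so λ ≡ 62.
  x = λ² - 61 - 15 = 3844 - 76 ≡ 45; y = λ·(61 - 45) - 57 ≡ 59. → (45, 59)
4P: (45, 59) + (15, 52). λ = (52 - 59)/(15 - 45) ≡ 66/43 mod 73. 43⁻¹ ≡ 17 (mod 73) since 43·17 = 731 ≡ 1, so λ ≡ 27.
  x = λ² - 45 - 15 = 729 - 60 ≡ 12; y = λ·(45 - 12) - 59 ≡ 29. → (12, 29)
5P: (12, 29) + (15, 52). λ = (52 - 29)/(15 - 12) ≡ 23/3 mod 73. 3⁻¹ ≡ 49 (mod 73) since 3·49 = 147 ≡ 1, so λ ≡ 32.
  x = λ² - 12 - 15 = 1024 - 27 ≡ 48; y = λ·(12 - 48) - 29 ≡ 60. → (48, 60)
6P: (48, 60) + (15, 52). λ = (52 - 60)/(15 - 48) ≡ 65/40 mod 73. 40⁻¹ ≡ 42 (mod 73), so λ ≡ 29.
  x = λ² - 48 - 15 = 841 - 63 ≡ 48; y = λ·(48 - 48) - 60 ≡ 13. → (48, 13)
7P: (48, 13) + (15, 52). λ = (52 - 13)/(15 - 48) ≡ 39/40 mod 73. 40⁻¹ ≡ 42 (mod 73) since 40·42 = 1680 ≡ 1, so λ ≡ 32.
  x = λ² - 48 - 15 = 1024 - 63 ≡ 12; y = λ·(48 - 12) - 13 ≡ 44. → (12, 44)
8P: (12, 44) + (15, 52). λ = (52 - 44)/(15 - 12) ≡ 8/3 mod 73. 3⁻¹ ≡ 49 (mod 73), so λ ≡ 27.
  x = λ² - 12 - 15 = 729 - 27 ≡ 45; y = λ·(12 - 45) - 44 ≡ 14. → (45, 14)
9P: (45, 14) + (15, 52). λ = (52 - 14)/(15 - 45) ≡ 38/43 mod 73. 43⁻¹ ≡ 17 (mod 73), so λ ≡ 62.
  x = λ² - 45 - 15 = 3844 - 60 ≡ 61; y = λ·(45 - 61) - 14 ≡ 16. → (61, 16)
10P: (61, 16) + (15, 52). λ = (52 - 16)/(15 - 61) ≡ 36/27 mod 73. 27⁻¹ ≡ 46 (mod 73), so λ ≡ 50.
  x = λ² - 61 - 15 = 2500 - 76 ≡ 15; y = λ·(61 - 15) - 16 ≡ 21. → (15, 21)
11P: (15, 21) + (15, 52): same x and y₁ ≡ -y₂, so the sum is 𝒪.
11P = 𝒪, so the order is 11.

11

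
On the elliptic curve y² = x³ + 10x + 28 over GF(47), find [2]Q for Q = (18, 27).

tangent at (18, 27): λ = (3·18² + 10)/(2·27) ≡ 42/7. 7⁻¹ ≡ 27 (mod 47), so λ ≡ 42·27 ≡ 6.
  x = λ² - 18 - 18 = 36 - 36 ≡ 0; y = λ·(18 - 0) - 27 ≡ 34. → (0, 34)

(0, 34)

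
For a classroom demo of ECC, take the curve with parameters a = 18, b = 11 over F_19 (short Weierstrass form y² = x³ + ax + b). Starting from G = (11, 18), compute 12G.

(16, 5)

Double-and-add on 12 = (1100)₂. Start with G = (11, 18) for the leading 1-bit.
double: tangent at (11, 18): λ = (3·11² + 18)/(2·18) ≡ 1/17. 17⁻¹ ≡ 9 (mod 19) since 17·9 = 153 ≡ 1, so λ ≡ 1·9 ≡ 9.
  x = λ² - 11 - 11 = 81 - 22 ≡ 2; y = λ·(11 - 2) - 18 ≡ 6. → (2, 6)
add G: (2, 6) + (11, 18). λ = (18 - 6)/(11 - 2) ≡ 12/9 mod 19. 9⁻¹ ≡ 17 (mod 19) since 9·17 = 153 ≡ 1, so λ ≡ 14.
  x = λ² - 2 - 11 = 196 - 13 ≡ 12; y = λ·(2 - 12) - 6 ≡ 6. → (12, 6)
double: tangent at (12, 6): λ = (3·12² + 18)/(2·6) ≡ 13/12. 12⁻¹ ≡ 8 (mod 19), so λ ≡ 13·8 ≡ 9.
  x = λ² - 12 - 12 = 81 - 24 ≡ 0; y = λ·(12 - 0) - 6 ≡ 7. → (0, 7)
double: tangent at (0, 7): λ = (3·0² + 18)/(2·7) ≡ 18/14. 14⁻¹ ≡ 15 (mod 19), so λ ≡ 18·15 ≡ 4.
  x = λ² - 0 - 0 = 16 - 0 ≡ 16; y = λ·(0 - 16) - 7 ≡ 5. → (16, 5)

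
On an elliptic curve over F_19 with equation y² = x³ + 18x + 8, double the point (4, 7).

tangent at (4, 7): λ = (3·4² + 18)/(2·7) ≡ 9/14. 14⁻¹ ≡ 15 (mod 19), so λ ≡ 9·15 ≡ 2.
  x = λ² - 4 - 4 = 4 - 8 ≡ 15; y = λ·(4 - 15) - 7 ≡ 9. → (15, 9)

(15, 9)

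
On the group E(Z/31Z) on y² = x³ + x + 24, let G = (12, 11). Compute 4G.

Repeated addition: build up to 4G.
2G: tangent at (12, 11): λ = (3·12² + 1)/(2·11) ≡ 30/22. 22⁻¹ ≡ 24 (mod 31) since 22·24 = 528 ≡ 1, so λ ≡ 30·24 ≡ 7.
  x = λ² - 12 - 12 = 49 - 24 ≡ 25; y = λ·(12 - 25) - 11 ≡ 22. → (25, 22)
3G: (25, 22) + (12, 11). λ = (11 - 22)/(12 - 25) ≡ 20/18 mod 31. 18⁻¹ ≡ 19 (mod 31) since 18·19 = 342 ≡ 1, so λ ≡ 8.
  x = λ² - 25 - 12 = 64 - 37 ≡ 27; y = λ·(25 - 27) - 22 ≡ 24. → (27, 24)
4G: (27, 24) + (12, 11). λ = (11 - 24)/(12 - 27) ≡ 18/16 mod 31. 16⁻¹ ≡ 2 (mod 31) since 16·2 = 32 ≡ 1, so λ ≡ 5.
  x = λ² - 27 - 12 = 25 - 39 ≡ 17; y = λ·(27 - 17) - 24 ≡ 26. → (17, 26)

(17, 26)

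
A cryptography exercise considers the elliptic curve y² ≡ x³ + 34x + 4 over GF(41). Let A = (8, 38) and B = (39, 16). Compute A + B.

(8, 38) + (39, 16). λ = (16 - 38)/(39 - 8) ≡ 19/31 mod 41. 31⁻¹ ≡ 4 (mod 41), so λ ≡ 35.
  x = λ² - 8 - 39 = 1225 - 47 ≡ 30; y = λ·(8 - 30) - 38 ≡ 12. → (30, 12)

(30, 12)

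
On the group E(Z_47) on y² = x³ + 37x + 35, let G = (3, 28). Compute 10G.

Repeated addition: build up to 10G.
2G: tangent at (3, 28): λ = (3·3² + 37)/(2·28) ≡ 17/9. 9⁻¹ ≡ 21 (mod 47) since 9·21 = 189 ≡ 1, so λ ≡ 17·21 ≡ 28.
  x = λ² - 3 - 3 = 784 - 6 ≡ 26; y = λ·(3 - 26) - 28 ≡ 33. → (26, 33)
3G: (26, 33) + (3, 28). λ = (28 - 33)/(3 - 26) ≡ 42/24 mod 47. 24⁻¹ ≡ 2 (mod 47) since 24·2 = 48 ≡ 1, so λ ≡ 37.
  x = λ² - 26 - 3 = 1369 - 29 ≡ 24; y = λ·(26 - 24) - 33 ≡ 41. → (24, 41)
4G: (24, 41) + (3, 28). λ = (28 - 41)/(3 - 24) ≡ 34/26 mod 47. 26⁻¹ ≡ 38 (mod 47) since 26·38 = 988 ≡ 1, so λ ≡ 23.
  x = λ² - 24 - 3 = 529 - 27 ≡ 32; y = λ·(24 - 32) - 41 ≡ 10. → (32, 10)
5G: (32, 10) + (3, 28). λ = (28 - 10)/(3 - 32) ≡ 18/18 mod 47. 18⁻¹ ≡ 34 (mod 47) since 18·34 = 612 ≡ 1, so λ ≡ 1.
  x = λ² - 32 - 3 = 1 - 35 ≡ 13; y = λ·(32 - 13) - 10 ≡ 9. → (13, 9)
6G: (13, 9) + (3, 28). λ = (28 - 9)/(3 - 13) ≡ 19/37 mod 47. 37⁻¹ ≡ 14 (mod 47) since 37·14 = 518 ≡ 1, so λ ≡ 31.
  x = λ² - 13 - 3 = 961 - 16 ≡ 5; y = λ·(13 - 5) - 9 ≡ 4. → (5, 4)
7G: (5, 4) + (3, 28). λ = (28 - 4)/(3 - 5) ≡ 24/45 mod 47. 45⁻¹ ≡ 23 (mod 47) since 45·23 = 1035 ≡ 1, so λ ≡ 35.
  x = λ² - 5 - 3 = 1225 - 8 ≡ 42; y = λ·(5 - 42) - 4 ≡ 17. → (42, 17)
8G: (42, 17) + (3, 28). λ = (28 - 17)/(3 - 42) ≡ 11/8 mod 47. 8⁻¹ ≡ 6 (mod 47), so λ ≡ 19.
  x = λ² - 42 - 3 = 361 - 45 ≡ 34; y = λ·(42 - 34) - 17 ≡ 41. → (34, 41)
9G: (34, 41) + (3, 28). λ = (28 - 41)/(3 - 34) ≡ 34/16 mod 47. 16⁻¹ ≡ 3 (mod 47) since 16·3 = 48 ≡ 1, so λ ≡ 8.
  x = λ² - 34 - 3 = 64 - 37 ≡ 27; y = λ·(34 - 27) - 41 ≡ 15. → (27, 15)
10G: (27, 15) + (3, 28). λ = (28 - 15)/(3 - 27) ≡ 13/23 mod 47. 23⁻¹ ≡ 45 (mod 47), so λ ≡ 21.
  x = λ² - 27 - 3 = 441 - 30 ≡ 35; y = λ·(27 - 35) - 15 ≡ 5. → (35, 5)

(35, 5)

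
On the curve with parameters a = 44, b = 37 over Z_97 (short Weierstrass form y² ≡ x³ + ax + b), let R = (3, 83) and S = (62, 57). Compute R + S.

(94, 13)

(3, 83) + (62, 57). λ = (57 - 83)/(62 - 3) ≡ 71/59 mod 97. 59⁻¹ ≡ 74 (mod 97), so λ ≡ 16.
  x = λ² - 3 - 62 = 256 - 65 ≡ 94; y = λ·(3 - 94) - 83 ≡ 13. → (94, 13)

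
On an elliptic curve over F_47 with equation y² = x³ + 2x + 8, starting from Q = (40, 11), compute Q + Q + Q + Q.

(33, 3)

Double-and-add on 4 = (100)₂. Start with Q = (40, 11) for the leading 1-bit.
double: tangent at (40, 11): λ = (3·40² + 2)/(2·11) ≡ 8/22. 22⁻¹ ≡ 15 (mod 47), so λ ≡ 8·15 ≡ 26.
  x = λ² - 40 - 40 = 676 - 80 ≡ 32; y = λ·(40 - 32) - 11 ≡ 9. → (32, 9)
double: tangent at (32, 9): λ = (3·32² + 2)/(2·9) ≡ 19/18. 18⁻¹ ≡ 34 (mod 47) since 18·34 = 612 ≡ 1, so λ ≡ 19·34 ≡ 35.
  x = λ² - 32 - 32 = 1225 - 64 ≡ 33; y = λ·(32 - 33) - 9 ≡ 3. → (33, 3)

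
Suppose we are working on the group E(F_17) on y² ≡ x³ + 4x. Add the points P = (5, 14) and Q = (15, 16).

(12, 5)

(5, 14) + (15, 16). λ = (16 - 14)/(15 - 5) ≡ 2/10 mod 17. 10⁻¹ ≡ 12 (mod 17) since 10·12 = 120 ≡ 1, so λ ≡ 7.
  x = λ² - 5 - 15 = 49 - 20 ≡ 12; y = λ·(5 - 12) - 14 ≡ 5. → (12, 5)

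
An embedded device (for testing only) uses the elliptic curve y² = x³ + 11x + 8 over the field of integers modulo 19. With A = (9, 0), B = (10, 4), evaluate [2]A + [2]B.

First 2A:
Repeated addition: build up to 2A.
2A: (9, 0) + (9, 0): same x and y₁ ≡ -y₂, so the sum is 𝒪.
2A = 𝒪.
Next 2B:
Repeated addition: build up to 2B.
2B: tangent at (10, 4): λ = (3·10² + 11)/(2·4) ≡ 7/8. 8⁻¹ ≡ 12 (mod 19), so λ ≡ 7·12 ≡ 8.
  x = λ² - 10 - 10 = 64 - 20 ≡ 6; y = λ·(10 - 6) - 4 ≡ 9. → (6, 9)
2B = (6, 9).
Finally 2A + 2B:
𝒪 + (6, 9) = (6, 9) (identity).

(6, 9)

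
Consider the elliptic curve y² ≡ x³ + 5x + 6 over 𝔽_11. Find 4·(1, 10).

(3, 2)

Write Q = (1, 10).
Repeated addition: build up to 4Q.
2Q: tangent at (1, 10): λ = (3·1² + 5)/(2·10) ≡ 8/9. 9⁻¹ ≡ 5 (mod 11), so λ ≡ 8·5 ≡ 7.
  x = λ² - 1 - 1 = 49 - 2 ≡ 3; y = λ·(1 - 3) - 10 ≡ 9. → (3, 9)
3Q: (3, 9) + (1, 10). λ = (10 - 9)/(1 - 3) ≡ 1/9 mod 11. 9⁻¹ ≡ 5 (mod 11), so λ ≡ 5.
  x = λ² - 3 - 1 = 25 - 4 ≡ 10; y = λ·(3 - 10) - 9 ≡ 0. → (10, 0)
4Q: (10, 0) + (1, 10). λ = (10 - 0)/(1 - 10) ≡ 10/2 mod 11. 2⁻¹ ≡ 6 (mod 11), so λ ≡ 5.
  x = λ² - 10 - 1 = 25 - 11 ≡ 3; y = λ·(10 - 3) - 0 ≡ 2. → (3, 2)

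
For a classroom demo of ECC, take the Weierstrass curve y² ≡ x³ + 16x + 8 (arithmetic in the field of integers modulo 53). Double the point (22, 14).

tangent at (22, 14): λ = (3·22² + 16)/(2·14) ≡ 37/28. 28⁻¹ ≡ 36 (mod 53), so λ ≡ 37·36 ≡ 7.
  x = λ² - 22 - 22 = 49 - 44 ≡ 5; y = λ·(22 - 5) - 14 ≡ 52. → (5, 52)

(5, 52)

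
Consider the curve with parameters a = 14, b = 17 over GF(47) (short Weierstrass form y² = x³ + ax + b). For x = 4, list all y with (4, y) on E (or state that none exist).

x³ + 14x + 17 = 137 ≡ 43 (mod 47).
43 is a non-residue mod 47; no y exists.

none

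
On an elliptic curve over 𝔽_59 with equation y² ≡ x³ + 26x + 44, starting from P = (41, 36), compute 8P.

Double-and-add on 8 = (1000)₂. Start with P = (41, 36) for the leading 1-bit.
double: tangent at (41, 36): λ = (3·41² + 26)/(2·36) ≡ 54/13. 13⁻¹ ≡ 50 (mod 59) since 13·50 = 650 ≡ 1, so λ ≡ 54·50 ≡ 45.
  x = λ² - 41 - 41 = 2025 - 82 ≡ 55; y = λ·(41 - 55) - 36 ≡ 42. → (55, 42)
double: tangent at (55, 42): λ = (3·55² + 26)/(2·42) ≡ 15/25. 25⁻¹ ≡ 26 (mod 59), so λ ≡ 15·26 ≡ 36.
  x = λ² - 55 - 55 = 1296 - 110 ≡ 6; y = λ·(55 - 6) - 42 ≡ 11. → (6, 11)
double: tangent at (6, 11): λ = (3·6² + 26)/(2·11) ≡ 16/22. 22⁻¹ ≡ 51 (mod 59), so λ ≡ 16·51 ≡ 49.
  x = λ² - 6 - 6 = 2401 - 12 ≡ 29; y = λ·(6 - 29) - 11 ≡ 42. → (29, 42)

(29, 42)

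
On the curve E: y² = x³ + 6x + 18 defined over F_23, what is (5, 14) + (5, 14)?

(16, 1)

tangent at (5, 14): λ = (3·5² + 6)/(2·14) ≡ 12/5. 5⁻¹ ≡ 14 (mod 23), so λ ≡ 12·14 ≡ 7.
  x = λ² - 5 - 5 = 49 - 10 ≡ 16; y = λ·(5 - 16) - 14 ≡ 1. → (16, 1)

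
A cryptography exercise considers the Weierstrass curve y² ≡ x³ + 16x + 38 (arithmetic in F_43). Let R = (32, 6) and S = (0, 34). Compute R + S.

(42, 35)

(32, 6) + (0, 34). λ = (34 - 6)/(0 - 32) ≡ 28/11 mod 43. 11⁻¹ ≡ 4 (mod 43), so λ ≡ 26.
  x = λ² - 32 - 0 = 676 - 32 ≡ 42; y = λ·(32 - 42) - 6 ≡ 35. → (42, 35)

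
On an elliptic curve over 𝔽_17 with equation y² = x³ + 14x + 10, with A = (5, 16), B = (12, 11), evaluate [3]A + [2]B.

First 3A:
Repeated addition: build up to 3A.
2A: tangent at (5, 16): λ = (3·5² + 14)/(2·16) ≡ 4/15. 15⁻¹ ≡ 8 (mod 17) since 15·8 = 120 ≡ 1, so λ ≡ 4·8 ≡ 15.
  x = λ² - 5 - 5 = 225 - 10 ≡ 11; y = λ·(5 - 11) - 16 ≡ 13. → (11, 13)
3A: (11, 13) + (5, 16). λ = (16 - 13)/(5 - 11) ≡ 3/11 mod 17. 11⁻¹ ≡ 14 (mod 17), so λ ≡ 8.
  x = λ² - 11 - 5 = 64 - 16 ≡ 14; y = λ·(11 - 14) - 13 ≡ 14. → (14, 14)
3A = (14, 14).
Next 2B:
Repeated addition: build up to 2B.
2B: tangent at (12, 11): λ = (3·12² + 14)/(2·11) ≡ 4/5. 5⁻¹ ≡ 7 (mod 17), so λ ≡ 4·7 ≡ 11.
  x = λ² - 12 - 12 = 121 - 24 ≡ 12; y = λ·(12 - 12) - 11 ≡ 6. → (12, 6)
2B = (12, 6).
Finally 3A + 2B:
(14, 14) + (12, 6). λ = (6 - 14)/(12 - 14) ≡ 9/15 mod 17. 15⁻¹ ≡ 8 (mod 17), so λ ≡ 4.
  x = λ² - 14 - 12 = 16 - 26 ≡ 7; y = λ·(14 - 7) - 14 ≡ 14. → (7, 14)

(7, 14)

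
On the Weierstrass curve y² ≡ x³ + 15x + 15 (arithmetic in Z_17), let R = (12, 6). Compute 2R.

(11, 10)

tangent at (12, 6): λ = (3·12² + 15)/(2·6) ≡ 5/12. 12⁻¹ ≡ 10 (mod 17), so λ ≡ 5·10 ≡ 16.
  x = λ² - 12 - 12 = 256 - 24 ≡ 11; y = λ·(12 - 11) - 6 ≡ 10. → (11, 10)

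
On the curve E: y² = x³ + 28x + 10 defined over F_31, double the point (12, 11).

tangent at (12, 11): λ = (3·12² + 28)/(2·11) ≡ 26/22. 22⁻¹ ≡ 24 (mod 31) since 22·24 = 528 ≡ 1, so λ ≡ 26·24 ≡ 4.
  x = λ² - 12 - 12 = 16 - 24 ≡ 23; y = λ·(12 - 23) - 11 ≡ 7. → (23, 7)

(23, 7)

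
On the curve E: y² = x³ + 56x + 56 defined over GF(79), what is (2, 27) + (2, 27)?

(69, 32)

tangent at (2, 27): λ = (3·2² + 56)/(2·27) ≡ 68/54. 54⁻¹ ≡ 60 (mod 79) since 54·60 = 3240 ≡ 1, so λ ≡ 68·60 ≡ 51.
  x = λ² - 2 - 2 = 2601 - 4 ≡ 69; y = λ·(2 - 69) - 27 ≡ 32. → (69, 32)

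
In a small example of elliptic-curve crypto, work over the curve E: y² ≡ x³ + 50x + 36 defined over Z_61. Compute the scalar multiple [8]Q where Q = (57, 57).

(12, 30)

Repeated addition: build up to 8Q.
2Q: tangent at (57, 57): λ = (3·57² + 50)/(2·57) ≡ 37/53. 53⁻¹ ≡ 38 (mod 61) since 53·38 = 2014 ≡ 1, so λ ≡ 37·38 ≡ 3.
  x = λ² - 57 - 57 = 9 - 114 ≡ 17; y = λ·(57 - 17) - 57 ≡ 2. → (17, 2)
3Q: (17, 2) + (57, 57). λ = (57 - 2)/(57 - 17) ≡ 55/40 mod 61. 40⁻¹ ≡ 29 (mod 61) since 40·29 = 1160 ≡ 1, so λ ≡ 9.
  x = λ² - 17 - 57 = 81 - 74 ≡ 7; y = λ·(17 - 7) - 2 ≡ 27. → (7, 27)
4Q: (7, 27) + (57, 57). λ = (57 - 27)/(57 - 7) ≡ 30/50 mod 61. 50⁻¹ ≡ 11 (mod 61), so λ ≡ 25.
  x = λ² - 7 - 57 = 625 - 64 ≡ 12; y = λ·(7 - 12) - 27 ≡ 31. → (12, 31)
5Q: (12, 31) + (57, 57). λ = (57 - 31)/(57 - 12) ≡ 26/45 mod 61. 45⁻¹ ≡ 19 (mod 61) since 45·19 = 855 ≡ 1, so λ ≡ 6.
  x = λ² - 12 - 57 = 36 - 69 ≡ 28; y = λ·(12 - 28) - 31 ≡ 56. → (28, 56)
6Q: (28, 56) + (57, 57). λ = (57 - 56)/(57 - 28) ≡ 1/29 mod 61. 29⁻¹ ≡ 40 (mod 61), so λ ≡ 40.
  x = λ² - 28 - 57 = 1600 - 85 ≡ 51; y = λ·(28 - 51) - 56 ≡ 0. → (51, 0)
7Q: (51, 0) + (57, 57). λ = (57 - 0)/(57 - 51) ≡ 57/6 mod 61. 6⁻¹ ≡ 51 (mod 61), so λ ≡ 40.
  x = λ² - 51 - 57 = 1600 - 108 ≡ 28; y = λ·(51 - 28) - 0 ≡ 5. → (28, 5)
8Q: (28, 5) + (57, 57). λ = (57 - 5)/(57 - 28) ≡ 52/29 mod 61. 29⁻¹ ≡ 40 (mod 61), so λ ≡ 6.
  x = λ² - 28 - 57 = 36 - 85 ≡ 12; y = λ·(28 - 12) - 5 ≡ 30. → (12, 30)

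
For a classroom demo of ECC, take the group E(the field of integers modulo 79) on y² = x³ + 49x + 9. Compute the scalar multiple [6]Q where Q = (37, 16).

Double-and-add on 6 = (110)₂. Start with Q = (37, 16) for the leading 1-bit.
double: tangent at (37, 16): λ = (3·37² + 49)/(2·16) ≡ 48/32. 32⁻¹ ≡ 42 (mod 79) since 32·42 = 1344 ≡ 1, so λ ≡ 48·42 ≡ 41.
  x = λ² - 37 - 37 = 1681 - 74 ≡ 27; y = λ·(37 - 27) - 16 ≡ 78. → (27, 78)
add Q: (27, 78) + (37, 16). λ = (16 - 78)/(37 - 27) ≡ 17/10 mod 79. 10⁻¹ ≡ 8 (mod 79) since 10·8 = 80 ≡ 1, so λ ≡ 57.
  x = λ² - 27 - 37 = 3249 - 64 ≡ 25; y = λ·(27 - 25) - 78 ≡ 36. → (25, 36)
double: tangent at (25, 36): λ = (3·25² + 49)/(2·36) ≡ 28/72. 72⁻¹ ≡ 45 (mod 79), so λ ≡ 28·45 ≡ 75.
  x = λ² - 25 - 25 = 5625 - 50 ≡ 45; y = λ·(25 - 45) - 36 ≡ 44. → (45, 44)

(45, 44)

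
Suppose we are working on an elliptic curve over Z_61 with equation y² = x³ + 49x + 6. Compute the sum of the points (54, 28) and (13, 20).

(21, 32)

(54, 28) + (13, 20). λ = (20 - 28)/(13 - 54) ≡ 53/20 mod 61. 20⁻¹ ≡ 58 (mod 61), so λ ≡ 24.
  x = λ² - 54 - 13 = 576 - 67 ≡ 21; y = λ·(54 - 21) - 28 ≡ 32. → (21, 32)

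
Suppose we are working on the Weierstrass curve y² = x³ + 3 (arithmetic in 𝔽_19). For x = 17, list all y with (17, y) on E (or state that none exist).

none

x³ + 0x + 3 = 4916 ≡ 14 (mod 19).
14 is a non-residue mod 19; no y exists.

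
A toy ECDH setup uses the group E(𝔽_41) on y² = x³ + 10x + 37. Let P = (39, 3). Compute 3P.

(11, 24)

Repeated addition: build up to 3P.
2P: tangent at (39, 3): λ = (3·39² + 10)/(2·3) ≡ 22/6. 6⁻¹ ≡ 7 (mod 41), so λ ≡ 22·7 ≡ 31.
  x = λ² - 39 - 39 = 961 - 78 ≡ 22; y = λ·(39 - 22) - 3 ≡ 32. → (22, 32)
3P: (22, 32) + (39, 3). λ = (3 - 32)/(39 - 22) ≡ 12/17 mod 41. 17⁻¹ ≡ 29 (mod 41) since 17·29 = 493 ≡ 1, so λ ≡ 20.
  x = λ² - 22 - 39 = 400 - 61 ≡ 11; y = λ·(22 - 11) - 32 ≡ 24. → (11, 24)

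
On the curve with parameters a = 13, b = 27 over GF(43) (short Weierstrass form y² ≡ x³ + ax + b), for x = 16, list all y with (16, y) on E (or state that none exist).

x³ + 13x + 27 = 4331 ≡ 31 (mod 43).
Square roots of 31 mod 43: 17 and 26 (since 17² = 289 ≡ 31).

17, 26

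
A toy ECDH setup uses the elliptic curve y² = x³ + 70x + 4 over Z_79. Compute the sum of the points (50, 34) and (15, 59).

(0, 77)

(50, 34) + (15, 59). λ = (59 - 34)/(15 - 50) ≡ 25/44 mod 79. 44⁻¹ ≡ 9 (mod 79), so λ ≡ 67.
  x = λ² - 50 - 15 = 4489 - 65 ≡ 0; y = λ·(50 - 0) - 34 ≡ 77. → (0, 77)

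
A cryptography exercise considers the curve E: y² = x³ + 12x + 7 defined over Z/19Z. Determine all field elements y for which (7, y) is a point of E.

x³ + 12x + 7 = 434 ≡ 16 (mod 19).
Square roots of 16 mod 19: 4 and 15 (since 4² = 16 ≡ 16).

4, 15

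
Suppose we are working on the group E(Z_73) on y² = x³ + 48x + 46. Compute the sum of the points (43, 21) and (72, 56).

(43, 21) + (72, 56). λ = (56 - 21)/(72 - 43) ≡ 35/29 mod 73. 29⁻¹ ≡ 68 (mod 73) since 29·68 = 1972 ≡ 1, so λ ≡ 44.
  x = λ² - 43 - 72 = 1936 - 115 ≡ 69; y = λ·(43 - 69) - 21 ≡ 3. → (69, 3)

(69, 3)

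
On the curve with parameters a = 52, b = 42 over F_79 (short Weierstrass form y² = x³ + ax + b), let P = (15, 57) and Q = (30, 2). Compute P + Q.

(65, 21)

(15, 57) + (30, 2). λ = (2 - 57)/(30 - 15) ≡ 24/15 mod 79. 15⁻¹ ≡ 58 (mod 79), so λ ≡ 49.
  x = λ² - 15 - 30 = 2401 - 45 ≡ 65; y = λ·(15 - 65) - 57 ≡ 21. → (65, 21)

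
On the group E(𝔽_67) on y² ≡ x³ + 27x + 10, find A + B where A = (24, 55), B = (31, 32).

(24, 55) + (31, 32). λ = (32 - 55)/(31 - 24) ≡ 44/7 mod 67. 7⁻¹ ≡ 48 (mod 67) since 7·48 = 336 ≡ 1, so λ ≡ 35.
  x = λ² - 24 - 31 = 1225 - 55 ≡ 31; y = λ·(24 - 31) - 55 ≡ 35. → (31, 35)

(31, 35)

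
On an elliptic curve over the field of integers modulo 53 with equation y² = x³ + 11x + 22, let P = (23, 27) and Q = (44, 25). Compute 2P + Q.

First 2P:
Repeated addition: build up to 2P.
2P: tangent at (23, 27): λ = (3·23² + 11)/(2·27) ≡ 8/1. 1⁻¹ ≡ 1 (mod 53), so λ ≡ 8·1 ≡ 8.
  x = λ² - 23 - 23 = 64 - 46 ≡ 18; y = λ·(23 - 18) - 27 ≡ 13. → (18, 13)
2P = (18, 13).
Finally 2P + Q:
(18, 13) + (44, 25). λ = (25 - 13)/(44 - 18) ≡ 12/26 mod 53. 26⁻¹ ≡ 51 (mod 53) since 26·51 = 1326 ≡ 1, so λ ≡ 29.
  x = λ² - 18 - 44 = 841 - 62 ≡ 37; y = λ·(18 - 37) - 13 ≡ 19. → (37, 19)

(37, 19)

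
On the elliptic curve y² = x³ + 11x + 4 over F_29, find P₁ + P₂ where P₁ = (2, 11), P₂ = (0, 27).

(4, 5)

(2, 11) + (0, 27). λ = (27 - 11)/(0 - 2) ≡ 16/27 mod 29. 27⁻¹ ≡ 14 (mod 29), so λ ≡ 21.
  x = λ² - 2 - 0 = 441 - 2 ≡ 4; y = λ·(2 - 4) - 11 ≡ 5. → (4, 5)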